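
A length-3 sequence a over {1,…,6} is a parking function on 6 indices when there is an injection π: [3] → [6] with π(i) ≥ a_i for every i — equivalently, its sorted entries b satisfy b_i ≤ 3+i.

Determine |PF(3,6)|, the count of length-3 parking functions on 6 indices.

Count = (6+1−3)·(6+1)^{3−1} = 4·49 = 196 (Pollak)
One tuple (3,4,4) → sorted (3,4,4): b_i ≤ 3+i ∀i, a PF.

196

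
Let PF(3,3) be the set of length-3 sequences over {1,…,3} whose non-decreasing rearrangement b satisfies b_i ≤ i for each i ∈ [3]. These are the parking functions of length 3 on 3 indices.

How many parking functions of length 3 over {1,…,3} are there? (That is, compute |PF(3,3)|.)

16

|PF(3,3)| = (3+1−3)·(3+1)^{3−1} = 1·16 = 16 (Konheim–Weiss)
E.g. (1,1,3) → sorted (1,1,3): b_i ≤ i ∀i, a PF.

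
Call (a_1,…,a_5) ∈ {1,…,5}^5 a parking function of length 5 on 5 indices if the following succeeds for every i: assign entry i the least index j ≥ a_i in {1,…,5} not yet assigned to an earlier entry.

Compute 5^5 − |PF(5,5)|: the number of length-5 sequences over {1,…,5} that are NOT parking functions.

|PF| = (5+1−5)·(5+1)^{5−1} = 1×1296 = 1296
Example (4,3,3,5,4) → sorted (3,3,4,4,5): b_1=3>1, not a PF.
Total 3125; non-PF = 3125−1296 = 1829

1829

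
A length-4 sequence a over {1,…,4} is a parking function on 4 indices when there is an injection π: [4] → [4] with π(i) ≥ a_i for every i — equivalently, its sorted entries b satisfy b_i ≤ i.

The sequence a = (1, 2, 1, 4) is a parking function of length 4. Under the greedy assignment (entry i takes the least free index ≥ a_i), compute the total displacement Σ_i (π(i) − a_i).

2

Σπ = 4·5/2 = 10 (π permutes [4]); Σa = 1+2+1+4 = 8; disp = 10−8 = 2.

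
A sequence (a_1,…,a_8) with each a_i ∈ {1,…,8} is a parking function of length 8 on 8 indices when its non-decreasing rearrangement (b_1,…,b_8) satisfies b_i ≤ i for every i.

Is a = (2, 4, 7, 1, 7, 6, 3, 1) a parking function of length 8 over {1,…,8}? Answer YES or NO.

YES

Sorted: b = (1, 1, 2, 3, 4, 6, 7, 7).
  b_1=1 ≤ 1
  b_2=1 ≤ 2
  b_3=2 ≤ 3
  b_4=3 ≤ 4
  b_5=4 ≤ 5
  b_6=6 ≤ 6
  b_7=7 ≤ 7
  b_8=7 ≤ 8
All bounds hold ⇒ YES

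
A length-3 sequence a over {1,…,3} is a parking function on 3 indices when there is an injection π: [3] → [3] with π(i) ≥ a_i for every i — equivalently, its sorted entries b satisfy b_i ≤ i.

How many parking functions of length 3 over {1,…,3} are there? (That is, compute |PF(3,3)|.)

16

|PF(3,3)| = (3−3+1)·(3+1)^(3−1) = 1·16 = 16 [KW]
Check (3,1,2) → sorted (1,2,3): b_i ≤ i ∀i, a PF.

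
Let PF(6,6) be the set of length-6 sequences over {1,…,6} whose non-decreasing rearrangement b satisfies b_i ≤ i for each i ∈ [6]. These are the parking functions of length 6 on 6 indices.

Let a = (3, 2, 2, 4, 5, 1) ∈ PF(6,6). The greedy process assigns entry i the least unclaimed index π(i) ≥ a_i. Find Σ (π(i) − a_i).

4

Σπ = 6·7/2 = 21 (π permutes [6]); Σa = 3+2+2+4+5+1 = 17; disp = 21−17 = 4.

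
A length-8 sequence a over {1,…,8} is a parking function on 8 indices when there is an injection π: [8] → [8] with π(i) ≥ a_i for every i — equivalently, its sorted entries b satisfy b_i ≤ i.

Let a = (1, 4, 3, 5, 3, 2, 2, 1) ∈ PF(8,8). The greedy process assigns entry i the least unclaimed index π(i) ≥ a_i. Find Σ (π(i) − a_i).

Σπ = 36 ({1..8} each once); Σa = 1+4+3+5+3+2+2+1 = 21; disp = 36−21 = 15.

15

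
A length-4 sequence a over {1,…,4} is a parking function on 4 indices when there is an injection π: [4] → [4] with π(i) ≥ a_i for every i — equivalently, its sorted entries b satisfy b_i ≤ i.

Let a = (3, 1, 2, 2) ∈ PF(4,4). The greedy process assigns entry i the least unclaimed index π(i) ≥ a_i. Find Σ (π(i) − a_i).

Σπ(i) = 1+…+4 = 10; Σa = 3+1+2+2 = 8; disp = 10−8 = 2.

2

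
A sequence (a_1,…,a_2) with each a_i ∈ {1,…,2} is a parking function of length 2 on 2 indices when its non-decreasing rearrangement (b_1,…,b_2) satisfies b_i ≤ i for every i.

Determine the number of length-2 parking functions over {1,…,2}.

|PF(2,2)| = (2+1−2)·(2+1)^{2−1} = 1·3 = 3 (Konheim–Weiss)
One tuple (2,1) → sorted (1,2): b_i ≤ i ∀i, a PF.

3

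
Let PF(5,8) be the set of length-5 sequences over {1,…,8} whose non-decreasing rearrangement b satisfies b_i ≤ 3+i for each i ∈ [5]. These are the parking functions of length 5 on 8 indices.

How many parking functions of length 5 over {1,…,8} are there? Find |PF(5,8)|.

Count = (9−5)·9^(5−1) = 4×6561 = 26244
Check (2,8,6,1,2) → sorted (1,2,2,6,8): b_i ≤ 3+i ∀i, a PF.

26244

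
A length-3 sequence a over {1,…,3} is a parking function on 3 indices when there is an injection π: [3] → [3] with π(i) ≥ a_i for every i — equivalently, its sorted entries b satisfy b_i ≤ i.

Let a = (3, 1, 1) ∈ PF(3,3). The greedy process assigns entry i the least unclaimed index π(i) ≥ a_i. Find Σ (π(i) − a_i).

1

Σπ = 6 ({1..3} each once); Σa = 3+1+1 = 5; disp = 6−5 = 1.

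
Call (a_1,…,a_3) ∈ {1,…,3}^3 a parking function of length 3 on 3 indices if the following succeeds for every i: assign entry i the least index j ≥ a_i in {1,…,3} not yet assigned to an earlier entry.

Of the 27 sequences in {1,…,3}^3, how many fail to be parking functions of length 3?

11

|PF| = 1·4^2 = 1·16 = 16 (Pollak)
Check (2,3,3) → sorted (2,3,3): b_1=2>1, not a PF.
So 27 − 16 = 11 fail.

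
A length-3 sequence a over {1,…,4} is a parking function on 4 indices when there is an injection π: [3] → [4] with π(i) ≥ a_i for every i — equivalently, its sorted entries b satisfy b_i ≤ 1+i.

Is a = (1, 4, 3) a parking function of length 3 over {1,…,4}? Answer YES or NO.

Sorted: b = (1, 3, 4).
  b_1=1 ≤ 2
  b_2=3 ≤ 3
  b_3=4 ≤ 4
All bounds hold ⇒ YES

YES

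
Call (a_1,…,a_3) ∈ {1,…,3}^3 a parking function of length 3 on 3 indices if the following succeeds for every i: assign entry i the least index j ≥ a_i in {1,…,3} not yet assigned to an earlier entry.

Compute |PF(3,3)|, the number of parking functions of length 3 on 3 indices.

16

Count = 1·4^2 = 1×16 = 16 (Pollak)
One tuple (1,2,1) → sorted (1,1,2): b_i ≤ i ∀i, a PF.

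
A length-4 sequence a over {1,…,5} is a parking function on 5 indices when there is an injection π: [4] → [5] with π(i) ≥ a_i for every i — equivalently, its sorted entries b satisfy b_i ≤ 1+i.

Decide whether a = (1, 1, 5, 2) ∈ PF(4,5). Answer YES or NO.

Rearranged: b = (1, 1, 2, 5).
  b_1=1 ≤ 2
  b_2=1 ≤ 3
  b_3=2 ≤ 4
  b_4=5 ≤ 5
All bounds hold ⇒ YES

YES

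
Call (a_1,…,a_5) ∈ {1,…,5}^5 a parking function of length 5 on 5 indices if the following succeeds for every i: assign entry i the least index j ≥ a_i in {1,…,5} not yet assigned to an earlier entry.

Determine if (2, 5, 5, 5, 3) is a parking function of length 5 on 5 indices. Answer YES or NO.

Rearranged: b = (2, 3, 5, 5, 5).
  b_1=2 > 1
  fails at i=1 ⇒ NO

NO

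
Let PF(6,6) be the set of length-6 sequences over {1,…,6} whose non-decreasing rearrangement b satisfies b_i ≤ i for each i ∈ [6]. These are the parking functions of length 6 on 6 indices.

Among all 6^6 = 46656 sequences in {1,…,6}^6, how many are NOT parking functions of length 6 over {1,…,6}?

29849

|PF(6,6)| = (6−6+1)·(6+1)^(6−1) = 1 · 16807 = 16807 [KW]
One tuple (6,3,3,2,4,6) → sorted (2,3,3,4,6,6): b_1=2>1, not a PF.
So 46656 − 16807 = 29849 fail.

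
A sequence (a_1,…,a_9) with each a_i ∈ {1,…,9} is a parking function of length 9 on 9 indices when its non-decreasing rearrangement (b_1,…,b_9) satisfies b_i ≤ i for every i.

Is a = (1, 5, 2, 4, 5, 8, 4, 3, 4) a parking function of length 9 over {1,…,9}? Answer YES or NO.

Rearranged: b = (1, 2, 3, 4, 4, 4, 5, 5, 8).
  b_1=1 ≤ 1
  b_2=2 ≤ 2
  b_3=3 ≤ 3
  b_4=4 ≤ 4
  b_5=4 ≤ 5
  b_6=4 ≤ 6
  b_7=5 ≤ 7
  b_8=5 ≤ 8
  b_9=8 ≤ 9
All bounds hold ⇒ YES

YES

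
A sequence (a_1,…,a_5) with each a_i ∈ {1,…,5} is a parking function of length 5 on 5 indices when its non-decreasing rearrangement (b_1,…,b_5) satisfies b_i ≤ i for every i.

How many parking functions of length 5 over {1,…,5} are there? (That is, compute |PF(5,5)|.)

1296

#PF = 1·6^4 = 1 · 1296 = 1296 (Pollak)
One tuple (2,3,2,3,1) → sorted (1,2,2,3,3): b_i ≤ i ∀i, a PF.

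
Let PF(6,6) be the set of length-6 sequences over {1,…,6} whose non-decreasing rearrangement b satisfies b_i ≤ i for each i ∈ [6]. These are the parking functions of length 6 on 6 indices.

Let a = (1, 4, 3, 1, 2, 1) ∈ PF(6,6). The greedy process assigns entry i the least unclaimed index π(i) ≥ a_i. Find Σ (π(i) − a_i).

9

Σπ = 6·7/2 = 21 (π permutes [6]); Σa = 1+4+3+1+2+1 = 12; disp = 21−12 = 9.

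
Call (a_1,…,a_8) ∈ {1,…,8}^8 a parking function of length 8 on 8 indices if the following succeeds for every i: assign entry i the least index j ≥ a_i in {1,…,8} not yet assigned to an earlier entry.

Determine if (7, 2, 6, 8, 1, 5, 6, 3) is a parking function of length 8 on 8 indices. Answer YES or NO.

Order a: b = (1, 2, 3, 5, 6, 6, 7, 8).
  b_1=1 ≤ 1
  b_2=2 ≤ 2
  b_3=3 ≤ 3
  b_4=5 > 4
  fails at i=4 ⇒ NO

NO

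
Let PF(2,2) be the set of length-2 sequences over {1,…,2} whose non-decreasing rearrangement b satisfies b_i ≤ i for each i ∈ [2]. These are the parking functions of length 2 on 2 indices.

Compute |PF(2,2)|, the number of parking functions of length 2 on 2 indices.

Count = (3−2)·3^(2−1) = 1×3 = 3 (Konheim–Weiss)
Check (2,1) → sorted (1,2): b_i ≤ i ∀i, a PF.

3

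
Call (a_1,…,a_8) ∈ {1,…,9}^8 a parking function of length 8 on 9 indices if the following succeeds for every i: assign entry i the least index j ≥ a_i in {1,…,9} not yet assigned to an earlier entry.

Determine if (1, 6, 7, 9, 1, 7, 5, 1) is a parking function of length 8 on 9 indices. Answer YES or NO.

YES

Rearranged: b = (1, 1, 1, 5, 6, 7, 7, 9).
  b_1=1 ≤ 2
  b_2=1 ≤ 3
  b_3=1 ≤ 4
  b_4=5 ≤ 5
  b_5=6 ≤ 6
  b_6=7 ≤ 7
  b_7=7 ≤ 8
  b_8=9 ≤ 9
All bounds hold ⇒ YES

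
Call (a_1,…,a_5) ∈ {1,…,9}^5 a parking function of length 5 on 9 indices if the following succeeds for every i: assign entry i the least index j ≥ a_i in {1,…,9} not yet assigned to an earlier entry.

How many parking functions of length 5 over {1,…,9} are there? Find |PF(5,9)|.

50000

#PF = (9−5+1)·(9+1)^(5−1) = 5·10000 = 50000
Example (5,1,3,1,1) → sorted (1,1,1,3,5): b_i ≤ 4+i ∀i, a PF.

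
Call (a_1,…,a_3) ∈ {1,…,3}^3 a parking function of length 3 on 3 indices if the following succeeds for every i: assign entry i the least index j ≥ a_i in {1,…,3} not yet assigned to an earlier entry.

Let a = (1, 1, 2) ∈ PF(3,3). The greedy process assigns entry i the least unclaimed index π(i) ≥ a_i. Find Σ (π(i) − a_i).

2

Σπ = 6 ({1..3} each once); Σa = 1+1+2 = 4; disp = 6−4 = 2.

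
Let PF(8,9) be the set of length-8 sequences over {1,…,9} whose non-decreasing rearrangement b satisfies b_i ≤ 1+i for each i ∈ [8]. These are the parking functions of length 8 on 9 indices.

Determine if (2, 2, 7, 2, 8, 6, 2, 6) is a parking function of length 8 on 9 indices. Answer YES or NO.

Sorted: b = (2, 2, 2, 2, 6, 6, 7, 8).
  b_1=2 ≤ 2
  b_2=2 ≤ 3
  b_3=2 ≤ 4
  b_4=2 ≤ 5
  b_5=6 ≤ 6
  b_6=6 ≤ 7
  b_7=7 ≤ 8
  b_8=8 ≤ 9
All bounds hold ⇒ YES

YES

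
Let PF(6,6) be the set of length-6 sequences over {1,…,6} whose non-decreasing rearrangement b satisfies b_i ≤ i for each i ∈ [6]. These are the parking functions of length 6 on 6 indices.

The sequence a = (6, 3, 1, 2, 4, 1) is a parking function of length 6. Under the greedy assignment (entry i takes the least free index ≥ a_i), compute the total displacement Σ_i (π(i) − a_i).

4

Σπ(i) = 1+…+6 = 21; Σa = 6+3+1+2+4+1 = 17; disp = 21−17 = 4.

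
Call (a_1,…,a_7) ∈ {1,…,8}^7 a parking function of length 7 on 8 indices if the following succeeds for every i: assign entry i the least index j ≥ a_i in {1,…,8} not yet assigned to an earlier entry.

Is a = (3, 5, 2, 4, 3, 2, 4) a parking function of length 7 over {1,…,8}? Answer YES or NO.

YES

Sorted: b = (2, 2, 3, 3, 4, 4, 5).
  b_1=2 ≤ 2
  b_2=2 ≤ 3
  b_3=3 ≤ 4
  b_4=3 ≤ 5
  b_5=4 ≤ 6
  b_6=4 ≤ 7
  b_7=5 ≤ 8
All bounds hold ⇒ YES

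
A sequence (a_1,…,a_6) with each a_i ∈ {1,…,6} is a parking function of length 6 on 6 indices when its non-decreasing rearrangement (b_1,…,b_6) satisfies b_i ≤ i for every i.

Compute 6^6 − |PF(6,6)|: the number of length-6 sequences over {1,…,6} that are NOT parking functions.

29849

|PF| = (6+1−6)·(6+1)^{6−1} = 1 · 16807 = 16807 (Konheim–Weiss)
E.g. (6,6,2,5,4,6) → sorted (2,4,5,6,6,6): b_1=2>1, not a PF.
So 46656 − 16807 = 29849 fail.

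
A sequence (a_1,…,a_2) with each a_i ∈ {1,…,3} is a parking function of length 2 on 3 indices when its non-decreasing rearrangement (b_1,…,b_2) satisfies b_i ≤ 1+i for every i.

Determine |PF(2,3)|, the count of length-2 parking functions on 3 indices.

|PF(2,3)| = 2·4^1 = 2×4 = 8 (Pollak)
Check (3,1) → sorted (1,3): b_i ≤ 1+i ∀i, a PF.

8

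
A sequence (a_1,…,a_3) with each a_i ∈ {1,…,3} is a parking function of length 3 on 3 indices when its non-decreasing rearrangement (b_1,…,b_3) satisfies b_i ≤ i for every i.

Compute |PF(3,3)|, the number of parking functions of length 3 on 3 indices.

|PF| = (4−3)·4^(3−1) = 1·16 = 16 (Pollak)
Example (1,2,1) → sorted (1,1,2): b_i ≤ i ∀i, a PF.

16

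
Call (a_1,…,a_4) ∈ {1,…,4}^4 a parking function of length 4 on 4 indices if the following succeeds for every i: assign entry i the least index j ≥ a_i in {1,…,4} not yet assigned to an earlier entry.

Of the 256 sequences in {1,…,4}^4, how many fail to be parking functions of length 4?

131

|PF| = (5−4)·5^(4−1) = 1 · 125 = 125 (Konheim–Weiss)
One tuple (3,4,2,3) → sorted (2,3,3,4): b_1=2>1, not a PF.
Total 256; non-PF = 256−125 = 131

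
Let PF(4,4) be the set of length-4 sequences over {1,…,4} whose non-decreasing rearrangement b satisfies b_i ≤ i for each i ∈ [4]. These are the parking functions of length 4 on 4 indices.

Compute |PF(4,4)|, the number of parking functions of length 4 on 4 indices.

#PF = (4+1−4)·(4+1)^{4−1} = 1×125 = 125 [KW]
Check (3,2,1,4) → sorted (1,2,3,4): b_i ≤ i ∀i, a PF.

125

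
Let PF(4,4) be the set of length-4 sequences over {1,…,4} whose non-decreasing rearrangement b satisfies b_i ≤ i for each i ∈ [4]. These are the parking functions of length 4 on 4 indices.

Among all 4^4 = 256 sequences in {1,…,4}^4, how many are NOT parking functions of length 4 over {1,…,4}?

|PF| = (4+1−4)·(4+1)^{4−1} = 1 · 125 = 125 (Konheim–Weiss)
E.g. (2,3,2,4) → sorted (2,2,3,4): b_1=2>1, not a PF.
4^4 − 125 = 256 − 125 = 131

131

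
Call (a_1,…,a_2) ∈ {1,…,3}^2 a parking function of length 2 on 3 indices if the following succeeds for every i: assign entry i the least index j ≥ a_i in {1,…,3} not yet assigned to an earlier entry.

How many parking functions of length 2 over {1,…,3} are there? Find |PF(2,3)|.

|PF(2,3)| = (3−2+1)·(3+1)^(2−1) = 2×4 = 8
One tuple (2,1) → sorted (1,2): b_i ≤ 1+i ∀i, a PF.

8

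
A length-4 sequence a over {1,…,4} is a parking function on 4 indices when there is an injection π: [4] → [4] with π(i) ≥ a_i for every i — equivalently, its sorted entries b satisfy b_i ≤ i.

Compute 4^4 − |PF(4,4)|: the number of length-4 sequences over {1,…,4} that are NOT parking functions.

131

|PF(4,4)| = (4+1−4)·(4+1)^{4−1} = 1×125 = 125
E.g. (4,3,4,3) → sorted (3,3,4,4): b_1=3>1, not a PF.
4^4 − 125 = 256 − 125 = 131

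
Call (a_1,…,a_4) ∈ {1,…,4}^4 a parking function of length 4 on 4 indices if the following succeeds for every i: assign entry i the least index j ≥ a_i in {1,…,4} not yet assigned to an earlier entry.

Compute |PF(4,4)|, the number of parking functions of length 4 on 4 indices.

#PF = (4+1−4)·(4+1)^{4−1} = 1 · 125 = 125 (Pollak)
E.g. (1,2,1,4) → sorted (1,1,2,4): b_i ≤ i ∀i, a PF.

125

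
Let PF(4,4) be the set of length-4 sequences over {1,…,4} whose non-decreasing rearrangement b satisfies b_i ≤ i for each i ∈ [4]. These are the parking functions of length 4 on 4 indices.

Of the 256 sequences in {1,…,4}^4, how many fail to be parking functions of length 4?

#PF = (4+1−4)·(4+1)^{4−1} = 1 · 125 = 125 (Konheim–Weiss)
One tuple (2,3,4,3) → sorted (2,3,3,4): b_1=2>1, not a PF.
So 256 − 125 = 131 fail.

131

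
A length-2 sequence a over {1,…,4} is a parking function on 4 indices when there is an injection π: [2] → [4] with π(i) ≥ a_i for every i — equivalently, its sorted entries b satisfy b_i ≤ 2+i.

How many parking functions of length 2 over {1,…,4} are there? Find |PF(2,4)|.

Count = 3·5^1 = 3×5 = 15 [KW]
Example (2,1) → sorted (1,2): b_i ≤ 2+i ∀i, a PF.

15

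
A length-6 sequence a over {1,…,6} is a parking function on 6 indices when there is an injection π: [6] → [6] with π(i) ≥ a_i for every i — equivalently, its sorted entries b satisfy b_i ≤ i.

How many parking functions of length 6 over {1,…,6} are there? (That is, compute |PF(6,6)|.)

|PF| = 1·7^5 = 1 · 16807 = 16807 (Pollak)
E.g. (2,1,4,2,1,3) → sorted (1,1,2,2,3,4): b_i ≤ i ∀i, a PF.

16807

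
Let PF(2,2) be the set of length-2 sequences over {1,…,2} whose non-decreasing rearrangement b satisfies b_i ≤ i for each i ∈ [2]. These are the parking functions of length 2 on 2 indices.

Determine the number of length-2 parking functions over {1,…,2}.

3

|PF(2,2)| = (2−2+1)·(2+1)^(2−1) = 1·3 = 3
E.g. (2,1) → sorted (1,2): b_i ≤ i ∀i, a PF.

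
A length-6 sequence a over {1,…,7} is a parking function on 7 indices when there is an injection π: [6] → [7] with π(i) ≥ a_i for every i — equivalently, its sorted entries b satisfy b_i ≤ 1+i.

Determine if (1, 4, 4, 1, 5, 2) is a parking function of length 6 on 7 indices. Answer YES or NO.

YES

Order a: b = (1, 1, 2, 4, 4, 5).
  b_1=1 ≤ 2
  b_2=1 ≤ 3
  b_3=2 ≤ 4
  b_4=4 ≤ 5
  b_5=4 ≤ 6
  b_6=5 ≤ 7
All bounds hold ⇒ YES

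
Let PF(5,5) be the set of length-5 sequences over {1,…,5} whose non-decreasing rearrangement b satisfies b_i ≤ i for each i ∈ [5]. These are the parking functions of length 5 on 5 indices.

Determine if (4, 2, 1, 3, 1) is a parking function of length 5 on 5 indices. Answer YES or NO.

YES

Rearranged: b = (1, 1, 2, 3, 4).
  b_1=1 ≤ 1
  b_2=1 ≤ 2
  b_3=2 ≤ 3
  b_4=3 ≤ 4
  b_5=4 ≤ 5
All bounds hold ⇒ YES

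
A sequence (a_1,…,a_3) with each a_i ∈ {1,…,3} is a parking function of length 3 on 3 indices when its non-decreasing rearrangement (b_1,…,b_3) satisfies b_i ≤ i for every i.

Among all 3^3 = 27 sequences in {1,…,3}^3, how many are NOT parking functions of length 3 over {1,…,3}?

11

#PF = 1·4^2 = 1·16 = 16
E.g. (2,2,2) → sorted (2,2,2): b_1=2>1, not a PF.
Total 27; non-PF = 27−16 = 11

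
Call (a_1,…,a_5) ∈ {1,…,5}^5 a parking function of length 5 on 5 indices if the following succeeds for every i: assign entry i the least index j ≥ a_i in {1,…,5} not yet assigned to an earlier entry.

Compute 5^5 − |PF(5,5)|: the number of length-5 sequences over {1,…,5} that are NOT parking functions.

|PF(5,5)| = (5+1−5)·(5+1)^{5−1} = 1·1296 = 1296
One tuple (3,5,4,1,5) → sorted (1,3,4,5,5): b_2=3>2, not a PF.
Total 3125; non-PF = 3125−1296 = 1829

1829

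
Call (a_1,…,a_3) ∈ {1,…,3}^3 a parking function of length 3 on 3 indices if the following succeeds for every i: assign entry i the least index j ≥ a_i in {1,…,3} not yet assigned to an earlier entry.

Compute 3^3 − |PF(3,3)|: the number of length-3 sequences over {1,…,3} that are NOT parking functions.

|PF(3,3)| = (3−3+1)·(3+1)^(3−1) = 1×16 = 16 (Pollak)
E.g. (1,3,3) → sorted (1,3,3): b_2=3>2, not a PF.
Total 27; non-PF = 27−16 = 11

11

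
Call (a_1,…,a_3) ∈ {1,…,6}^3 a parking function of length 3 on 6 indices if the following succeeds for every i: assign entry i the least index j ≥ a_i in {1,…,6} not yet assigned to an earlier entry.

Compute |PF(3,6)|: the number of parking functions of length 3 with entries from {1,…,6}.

#PF = (6+1−3)·(6+1)^{3−1} = 4×49 = 196 (Konheim–Weiss)
E.g. (1,1,4) → sorted (1,1,4): b_i ≤ 3+i ∀i, a PF.

196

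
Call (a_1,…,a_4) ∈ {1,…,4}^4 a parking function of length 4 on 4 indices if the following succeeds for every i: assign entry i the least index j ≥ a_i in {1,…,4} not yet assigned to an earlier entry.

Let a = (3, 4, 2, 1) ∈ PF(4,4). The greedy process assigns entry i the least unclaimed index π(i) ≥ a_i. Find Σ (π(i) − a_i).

Σπ = 10 ({1..4} each once); Σa = 3+4+2+1 = 10; disp = 10−10 = 0.

0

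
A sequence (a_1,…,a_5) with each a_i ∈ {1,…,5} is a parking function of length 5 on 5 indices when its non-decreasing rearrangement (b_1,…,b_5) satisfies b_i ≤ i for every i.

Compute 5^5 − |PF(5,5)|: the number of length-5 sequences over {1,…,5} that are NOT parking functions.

1829

Count = (5−5+1)·(5+1)^(5−1) = 1 · 1296 = 1296 (Konheim–Weiss)
Check (5,4,4,2,5) → sorted (2,4,4,5,5): b_1=2>1, not a PF.
Total 3125; non-PF = 3125−1296 = 1829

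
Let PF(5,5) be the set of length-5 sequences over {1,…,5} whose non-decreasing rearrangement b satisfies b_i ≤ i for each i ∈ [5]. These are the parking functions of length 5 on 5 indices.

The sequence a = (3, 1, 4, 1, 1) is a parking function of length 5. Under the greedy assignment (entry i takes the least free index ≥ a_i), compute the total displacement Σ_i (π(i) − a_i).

Σπ(i) = 1+…+5 = 15; Σa = 3+1+4+1+1 = 10; disp = 15−10 = 5.

5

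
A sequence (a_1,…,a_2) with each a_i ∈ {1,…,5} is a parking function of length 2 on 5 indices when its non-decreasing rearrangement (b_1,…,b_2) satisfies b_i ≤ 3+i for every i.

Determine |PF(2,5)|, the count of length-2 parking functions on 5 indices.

24

|PF| = (5−2+1)·(5+1)^(2−1) = 4·6 = 24 (Pollak)
Check (3,3) → sorted (3,3): b_i ≤ 3+i ∀i, a PF.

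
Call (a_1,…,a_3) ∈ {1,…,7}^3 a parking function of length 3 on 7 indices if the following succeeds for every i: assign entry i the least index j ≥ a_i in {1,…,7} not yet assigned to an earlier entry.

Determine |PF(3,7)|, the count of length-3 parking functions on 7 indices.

#PF = (7−3+1)·(7+1)^(3−1) = 5 · 64 = 320
One tuple (1,1,6) → sorted (1,1,6): b_i ≤ 4+i ∀i, a PF.

320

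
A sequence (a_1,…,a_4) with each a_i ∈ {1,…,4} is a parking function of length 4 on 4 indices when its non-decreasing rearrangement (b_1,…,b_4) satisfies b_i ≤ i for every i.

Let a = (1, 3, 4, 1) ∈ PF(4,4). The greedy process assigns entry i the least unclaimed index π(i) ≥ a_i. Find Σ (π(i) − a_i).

Σπ(i) = 1+…+4 = 10; Σa = 1+3+4+1 = 9; disp = 10−9 = 1.

1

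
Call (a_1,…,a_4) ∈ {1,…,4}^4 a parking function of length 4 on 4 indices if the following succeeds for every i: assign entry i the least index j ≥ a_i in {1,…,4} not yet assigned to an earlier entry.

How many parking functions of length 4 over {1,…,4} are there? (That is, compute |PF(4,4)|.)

|PF| = (4+1−4)·(4+1)^{4−1} = 1·125 = 125 (Konheim–Weiss)
One tuple (1,3,1,2) → sorted (1,1,2,3): b_i ≤ i ∀i, a PF.

125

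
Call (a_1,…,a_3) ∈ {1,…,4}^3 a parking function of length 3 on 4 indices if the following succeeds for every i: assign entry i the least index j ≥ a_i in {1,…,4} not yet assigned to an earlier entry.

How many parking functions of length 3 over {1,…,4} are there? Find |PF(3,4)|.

#PF = (4−3+1)·(4+1)^(3−1) = 2×25 = 50 (Pollak)
Example (2,3,3) → sorted (2,3,3): b_i ≤ 1+i ∀i, a PF.

50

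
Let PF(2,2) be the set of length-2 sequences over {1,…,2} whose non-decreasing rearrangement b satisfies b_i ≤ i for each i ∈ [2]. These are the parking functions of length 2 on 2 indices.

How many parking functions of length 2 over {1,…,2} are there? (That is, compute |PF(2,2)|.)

3

|PF(2,2)| = 1·3^1 = 1 · 3 = 3 [KW]
E.g. (2,1) → sorted (1,2): b_i ≤ i ∀i, a PF.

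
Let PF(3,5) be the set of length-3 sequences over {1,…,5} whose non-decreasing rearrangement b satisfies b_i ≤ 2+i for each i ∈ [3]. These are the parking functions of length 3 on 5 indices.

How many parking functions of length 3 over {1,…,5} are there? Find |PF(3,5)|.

108

|PF| = (6−3)·6^(3−1) = 3·36 = 108
One tuple (5,1,2) → sorted (1,2,5): b_i ≤ 2+i ∀i, a PF.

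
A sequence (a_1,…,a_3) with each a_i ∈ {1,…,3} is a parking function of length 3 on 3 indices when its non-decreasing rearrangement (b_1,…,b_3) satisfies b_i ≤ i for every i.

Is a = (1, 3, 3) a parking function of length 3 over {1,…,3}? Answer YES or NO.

Order a: b = (1, 3, 3).
  b_1=1 ≤ 1
  b_2=3 > 2
  fails at i=2 ⇒ NO

NO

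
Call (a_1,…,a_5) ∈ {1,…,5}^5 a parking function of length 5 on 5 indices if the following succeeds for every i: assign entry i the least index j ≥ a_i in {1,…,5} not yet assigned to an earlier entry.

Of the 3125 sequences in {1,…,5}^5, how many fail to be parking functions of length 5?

1829

#PF = (5+1−5)·(5+1)^{5−1} = 1·1296 = 1296
One tuple (4,5,4,3,3) → sorted (3,3,4,4,5): b_1=3>1, not a PF.
So 3125 − 1296 = 1829 fail.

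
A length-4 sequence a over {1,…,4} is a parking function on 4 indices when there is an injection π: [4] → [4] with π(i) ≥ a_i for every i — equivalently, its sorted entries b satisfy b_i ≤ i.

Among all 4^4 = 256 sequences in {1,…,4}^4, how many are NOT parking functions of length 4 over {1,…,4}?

#PF = (5−4)·5^(4−1) = 1 · 125 = 125 [KW]
E.g. (3,1,3,4) → sorted (1,3,3,4): b_2=3>2, not a PF.
Total 256; non-PF = 256−125 = 131

131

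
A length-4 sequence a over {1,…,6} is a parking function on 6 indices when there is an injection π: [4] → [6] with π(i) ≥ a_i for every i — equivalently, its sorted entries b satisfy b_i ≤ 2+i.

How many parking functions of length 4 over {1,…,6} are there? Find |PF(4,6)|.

1029

|PF| = (7−4)·7^(4−1) = 3 · 343 = 1029 (Pollak)
One tuple (4,2,4,5) → sorted (2,4,4,5): b_i ≤ 2+i ∀i, a PF.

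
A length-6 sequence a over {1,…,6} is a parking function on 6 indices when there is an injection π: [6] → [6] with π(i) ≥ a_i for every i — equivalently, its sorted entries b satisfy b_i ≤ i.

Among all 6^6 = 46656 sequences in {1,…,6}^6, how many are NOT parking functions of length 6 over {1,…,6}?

#PF = (7−6)·7^(6−1) = 1×16807 = 16807
Example (4,6,4,6,5,6) → sorted (4,4,5,6,6,6): b_1=4>1, not a PF.
Total 46656; non-PF = 46656−16807 = 29849

29849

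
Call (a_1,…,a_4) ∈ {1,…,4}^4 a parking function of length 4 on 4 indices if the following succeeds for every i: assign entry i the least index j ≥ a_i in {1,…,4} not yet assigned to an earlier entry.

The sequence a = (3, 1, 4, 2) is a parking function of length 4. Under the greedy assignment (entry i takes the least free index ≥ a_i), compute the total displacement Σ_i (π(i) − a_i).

Σπ = 10 ({1..4} each once); Σa = 3+1+4+2 = 10; disp = 10−10 = 0.

0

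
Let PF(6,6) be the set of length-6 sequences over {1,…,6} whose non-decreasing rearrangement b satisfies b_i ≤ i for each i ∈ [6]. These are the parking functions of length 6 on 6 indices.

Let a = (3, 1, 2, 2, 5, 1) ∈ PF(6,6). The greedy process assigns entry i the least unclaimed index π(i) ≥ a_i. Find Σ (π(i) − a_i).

Σπ = 21 ({1..6} each once); Σa = 3+1+2+2+5+1 = 14; disp = 21−14 = 7.

7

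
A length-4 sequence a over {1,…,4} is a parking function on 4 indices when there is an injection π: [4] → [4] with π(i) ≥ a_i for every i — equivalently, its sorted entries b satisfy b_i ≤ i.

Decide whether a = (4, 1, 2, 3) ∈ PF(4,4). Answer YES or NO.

YES

Rearranged: b = (1, 2, 3, 4).
  b_1=1 ≤ 1
  b_2=2 ≤ 2
  b_3=3 ≤ 3
  b_4=4 ≤ 4
All bounds hold ⇒ YES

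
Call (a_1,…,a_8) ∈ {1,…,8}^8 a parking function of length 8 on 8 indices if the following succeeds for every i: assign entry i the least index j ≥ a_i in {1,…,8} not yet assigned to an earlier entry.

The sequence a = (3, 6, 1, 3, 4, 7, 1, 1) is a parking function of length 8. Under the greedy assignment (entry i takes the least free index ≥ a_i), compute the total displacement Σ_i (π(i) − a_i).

Σπ = 36 ({1..8} each once); Σa = 3+6+1+3+4+7+1+1 = 26; disp = 36−26 = 10.

10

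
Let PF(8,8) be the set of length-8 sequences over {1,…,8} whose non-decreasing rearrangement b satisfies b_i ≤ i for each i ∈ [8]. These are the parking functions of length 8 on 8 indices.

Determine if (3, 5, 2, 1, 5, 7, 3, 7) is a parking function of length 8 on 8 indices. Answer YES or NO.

Sorted: b = (1, 2, 3, 3, 5, 5, 7, 7).
  b_1=1 ≤ 1
  b_2=2 ≤ 2
  b_3=3 ≤ 3
  b_4=3 ≤ 4
  b_5=5 ≤ 5
  b_6=5 ≤ 6
  b_7=7 ≤ 7
  b_8=7 ≤ 8
All bounds hold ⇒ YES

YES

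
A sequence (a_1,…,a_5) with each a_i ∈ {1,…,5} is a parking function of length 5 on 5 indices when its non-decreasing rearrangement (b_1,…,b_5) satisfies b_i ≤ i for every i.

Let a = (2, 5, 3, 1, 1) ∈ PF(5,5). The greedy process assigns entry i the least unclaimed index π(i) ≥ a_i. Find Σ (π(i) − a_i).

3

Σπ = 5·6/2 = 15 (π permutes [5]); Σa = 2+5+3+1+1 = 12; disp = 15−12 = 3.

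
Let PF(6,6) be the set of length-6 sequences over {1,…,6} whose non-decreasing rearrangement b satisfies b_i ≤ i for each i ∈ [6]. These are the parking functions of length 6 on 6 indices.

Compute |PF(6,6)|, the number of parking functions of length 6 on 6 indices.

16807

|PF(6,6)| = (7−6)·7^(6−1) = 1 · 16807 = 16807 (Konheim–Weiss)
E.g. (6,2,3,3,1,4) → sorted (1,2,3,3,4,6): b_i ≤ i ∀i, a PF.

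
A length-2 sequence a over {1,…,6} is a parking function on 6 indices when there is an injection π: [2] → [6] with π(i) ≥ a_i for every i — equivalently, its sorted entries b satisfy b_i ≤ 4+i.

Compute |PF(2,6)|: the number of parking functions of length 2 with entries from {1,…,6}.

|PF(2,6)| = (6+1−2)·(6+1)^{2−1} = 5 · 7 = 35 [KW]
One tuple (5,1) → sorted (1,5): b_i ≤ 4+i ∀i, a PF.

35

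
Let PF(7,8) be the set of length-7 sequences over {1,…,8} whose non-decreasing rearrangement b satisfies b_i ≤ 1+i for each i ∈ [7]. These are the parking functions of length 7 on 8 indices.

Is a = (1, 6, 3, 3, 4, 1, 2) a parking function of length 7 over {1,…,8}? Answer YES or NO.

Order a: b = (1, 1, 2, 3, 3, 4, 6).
  b_1=1 ≤ 2
  b_2=1 ≤ 3
  b_3=2 ≤ 4
  b_4=3 ≤ 5
  b_5=3 ≤ 6
  b_6=4 ≤ 7
  b_7=6 ≤ 8
All bounds hold ⇒ YES

YES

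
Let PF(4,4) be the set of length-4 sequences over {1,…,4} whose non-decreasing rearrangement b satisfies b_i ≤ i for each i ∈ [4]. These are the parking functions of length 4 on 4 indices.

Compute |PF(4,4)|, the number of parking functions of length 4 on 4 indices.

125

#PF = (5−4)·5^(4−1) = 1×125 = 125 (Konheim–Weiss)
One tuple (1,2,2,4) → sorted (1,2,2,4): b_i ≤ i ∀i, a PF.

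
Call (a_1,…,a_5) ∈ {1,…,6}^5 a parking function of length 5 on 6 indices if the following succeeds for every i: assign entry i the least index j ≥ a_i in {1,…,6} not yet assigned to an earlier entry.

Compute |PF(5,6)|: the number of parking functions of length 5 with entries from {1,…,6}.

|PF| = (6+1−5)·(6+1)^{5−1} = 2 · 2401 = 4802 (Konheim–Weiss)
Check (3,2,5,1,3) → sorted (1,2,3,3,5): b_i ≤ 1+i ∀i, a PF.

4802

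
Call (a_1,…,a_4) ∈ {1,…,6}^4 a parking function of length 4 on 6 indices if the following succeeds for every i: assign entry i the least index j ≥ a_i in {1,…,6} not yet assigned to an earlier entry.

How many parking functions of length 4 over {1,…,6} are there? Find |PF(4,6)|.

1029

#PF = (7−4)·7^(4−1) = 3·343 = 1029
One tuple (2,1,2,1) → sorted (1,1,2,2): b_i ≤ 2+i ∀i, a PF.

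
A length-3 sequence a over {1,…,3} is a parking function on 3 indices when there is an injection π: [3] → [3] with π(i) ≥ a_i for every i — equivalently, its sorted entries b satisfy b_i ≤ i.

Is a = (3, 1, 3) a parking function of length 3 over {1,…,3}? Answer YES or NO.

Order a: b = (1, 3, 3).
  b_1=1 ≤ 1
  b_2=3 > 2
  fails at i=2 ⇒ NO

NO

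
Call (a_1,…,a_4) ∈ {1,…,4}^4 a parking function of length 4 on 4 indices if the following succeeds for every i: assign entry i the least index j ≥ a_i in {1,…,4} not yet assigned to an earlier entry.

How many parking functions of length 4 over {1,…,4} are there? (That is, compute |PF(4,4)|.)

125

#PF = (4+1−4)·(4+1)^{4−1} = 1 · 125 = 125 (Konheim–Weiss)
Example (1,2,1,3) → sorted (1,1,2,3): b_i ≤ i ∀i, a PF.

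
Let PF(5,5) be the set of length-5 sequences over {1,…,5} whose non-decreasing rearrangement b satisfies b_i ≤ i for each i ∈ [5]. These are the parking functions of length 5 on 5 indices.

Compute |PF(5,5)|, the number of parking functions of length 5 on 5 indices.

1296

|PF(5,5)| = 1·6^4 = 1×1296 = 1296
Example (2,5,1,4,2) → sorted (1,2,2,4,5): b_i ≤ i ∀i, a PF.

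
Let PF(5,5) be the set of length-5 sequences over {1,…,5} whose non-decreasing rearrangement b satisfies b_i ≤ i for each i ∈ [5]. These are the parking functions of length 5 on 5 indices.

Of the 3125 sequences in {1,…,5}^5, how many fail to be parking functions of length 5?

Count = (6−5)·6^(5−1) = 1·1296 = 1296 (Konheim–Weiss)
E.g. (4,4,2,2,5) → sorted (2,2,4,4,5): b_1=2>1, not a PF.
5^5 − 1296 = 3125 − 1296 = 1829

1829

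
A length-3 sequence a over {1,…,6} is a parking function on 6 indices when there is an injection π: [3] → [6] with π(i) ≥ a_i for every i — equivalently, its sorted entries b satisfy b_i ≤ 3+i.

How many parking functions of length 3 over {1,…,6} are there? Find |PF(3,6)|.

|PF| = (6−3+1)·(6+1)^(3−1) = 4·49 = 196 (Konheim–Weiss)
Example (1,3,5) → sorted (1,3,5): b_i ≤ 3+i ∀i, a PF.

196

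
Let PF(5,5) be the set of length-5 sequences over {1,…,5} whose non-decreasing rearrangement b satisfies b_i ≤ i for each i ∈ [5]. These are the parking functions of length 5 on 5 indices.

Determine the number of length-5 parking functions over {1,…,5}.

1296

Count = 1·6^4 = 1·1296 = 1296 [KW]
Example (1,2,5,2,2) → sorted (1,2,2,2,5): b_i ≤ i ∀i, a PF.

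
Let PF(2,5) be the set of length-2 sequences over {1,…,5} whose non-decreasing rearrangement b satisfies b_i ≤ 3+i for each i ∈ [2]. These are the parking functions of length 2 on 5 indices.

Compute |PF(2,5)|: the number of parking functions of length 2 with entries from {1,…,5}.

#PF = (6−2)·6^(2−1) = 4×6 = 24
Example (2,2) → sorted (2,2): b_i ≤ 3+i ∀i, a PF.

24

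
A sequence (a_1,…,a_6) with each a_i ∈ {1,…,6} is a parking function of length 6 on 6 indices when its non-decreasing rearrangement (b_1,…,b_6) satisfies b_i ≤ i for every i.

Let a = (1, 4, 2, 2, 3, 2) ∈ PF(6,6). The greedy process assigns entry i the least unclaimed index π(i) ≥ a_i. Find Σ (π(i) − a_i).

7

Σπ = 21 ({1..6} each once); Σa = 1+4+2+2+3+2 = 14; disp = 21−14 = 7.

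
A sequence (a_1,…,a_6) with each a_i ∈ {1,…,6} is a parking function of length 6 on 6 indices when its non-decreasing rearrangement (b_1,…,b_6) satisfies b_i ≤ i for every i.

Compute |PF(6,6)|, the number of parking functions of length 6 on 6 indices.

|PF| = (6−6+1)·(6+1)^(6−1) = 1 · 16807 = 16807 (Pollak)
Check (2,6,3,1,5,4) → sorted (1,2,3,4,5,6): b_i ≤ i ∀i, a PF.

16807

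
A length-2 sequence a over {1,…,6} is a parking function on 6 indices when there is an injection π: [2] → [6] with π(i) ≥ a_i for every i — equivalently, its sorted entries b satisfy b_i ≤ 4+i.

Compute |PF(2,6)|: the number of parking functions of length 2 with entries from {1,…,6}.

|PF| = (6+1−2)·(6+1)^{2−1} = 5×7 = 35 [KW]
One tuple (1,2) → sorted (1,2): b_i ≤ 4+i ∀i, a PF.

35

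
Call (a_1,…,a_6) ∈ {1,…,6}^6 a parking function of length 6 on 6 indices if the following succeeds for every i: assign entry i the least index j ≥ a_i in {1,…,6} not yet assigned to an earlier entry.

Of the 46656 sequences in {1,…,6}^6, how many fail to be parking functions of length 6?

29849

Count = (6−6+1)·(6+1)^(6−1) = 1×16807 = 16807 [KW]
E.g. (2,3,4,2,4,4) → sorted (2,2,3,4,4,4): b_1=2>1, not a PF.
So 46656 − 16807 = 29849 fail.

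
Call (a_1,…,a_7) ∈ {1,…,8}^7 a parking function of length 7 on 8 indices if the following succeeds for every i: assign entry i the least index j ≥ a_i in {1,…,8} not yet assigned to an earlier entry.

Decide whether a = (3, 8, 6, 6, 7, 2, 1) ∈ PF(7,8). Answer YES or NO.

NO

Order a: b = (1, 2, 3, 6, 6, 7, 8).
  b_1=1 ≤ 2
  b_2=2 ≤ 3
  b_3=3 ≤ 4
  b_4=6 > 5
  fails at i=4 ⇒ NO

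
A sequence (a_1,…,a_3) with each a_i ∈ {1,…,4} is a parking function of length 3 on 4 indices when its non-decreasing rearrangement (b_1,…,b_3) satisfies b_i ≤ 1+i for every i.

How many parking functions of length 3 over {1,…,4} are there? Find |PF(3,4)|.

50

#PF = (5−3)·5^(3−1) = 2 · 25 = 50 [KW]
Check (3,3,1) → sorted (1,3,3): b_i ≤ 1+i ∀i, a PF.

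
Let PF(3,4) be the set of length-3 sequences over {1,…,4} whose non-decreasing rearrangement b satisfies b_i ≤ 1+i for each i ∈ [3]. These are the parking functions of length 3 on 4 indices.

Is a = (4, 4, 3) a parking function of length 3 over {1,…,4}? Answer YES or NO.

Rearranged: b = (3, 4, 4).
  b_1=3 > 2
  fails at i=1 ⇒ NO

NO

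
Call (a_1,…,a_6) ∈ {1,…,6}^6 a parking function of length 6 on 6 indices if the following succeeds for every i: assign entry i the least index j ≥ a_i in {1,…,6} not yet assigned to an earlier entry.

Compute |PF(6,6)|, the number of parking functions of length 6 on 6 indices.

16807

Count = 1·7^5 = 1×16807 = 16807
Check (6,2,1,3,1,3) → sorted (1,1,2,3,3,6): b_i ≤ i ∀i, a PF.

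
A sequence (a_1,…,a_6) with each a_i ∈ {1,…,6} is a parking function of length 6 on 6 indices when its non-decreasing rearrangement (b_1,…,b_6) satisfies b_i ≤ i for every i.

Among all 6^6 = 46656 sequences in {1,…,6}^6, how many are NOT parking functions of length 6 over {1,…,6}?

29849

|PF| = 1·7^5 = 1·16807 = 16807 [KW]
E.g. (5,5,2,5,5,6) → sorted (2,5,5,5,5,6): b_1=2>1, not a PF.
Total 46656; non-PF = 46656−16807 = 29849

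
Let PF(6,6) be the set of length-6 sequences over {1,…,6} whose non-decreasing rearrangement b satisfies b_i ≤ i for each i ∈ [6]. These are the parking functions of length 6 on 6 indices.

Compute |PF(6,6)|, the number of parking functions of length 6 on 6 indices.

16807

|PF| = (6+1−6)·(6+1)^{6−1} = 1×16807 = 16807 (Pollak)
E.g. (2,1,6,2,1,1) → sorted (1,1,1,2,2,6): b_i ≤ i ∀i, a PF.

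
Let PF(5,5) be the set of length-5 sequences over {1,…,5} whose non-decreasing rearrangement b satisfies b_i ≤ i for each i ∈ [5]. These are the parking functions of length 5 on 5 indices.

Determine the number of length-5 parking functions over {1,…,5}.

|PF| = (6−5)·6^(5−1) = 1·1296 = 1296 [KW]
One tuple (1,5,2,1,1) → sorted (1,1,1,2,5): b_i ≤ i ∀i, a PF.

1296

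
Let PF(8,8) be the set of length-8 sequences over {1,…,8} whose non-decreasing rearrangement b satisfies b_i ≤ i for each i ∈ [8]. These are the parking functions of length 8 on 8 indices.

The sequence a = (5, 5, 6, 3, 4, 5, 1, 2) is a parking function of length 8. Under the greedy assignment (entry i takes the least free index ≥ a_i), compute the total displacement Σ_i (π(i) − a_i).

Σπ = 36 ({1..8} each once); Σa = 5+5+6+3+4+5+1+2 = 31; disp = 36−31 = 5.

5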